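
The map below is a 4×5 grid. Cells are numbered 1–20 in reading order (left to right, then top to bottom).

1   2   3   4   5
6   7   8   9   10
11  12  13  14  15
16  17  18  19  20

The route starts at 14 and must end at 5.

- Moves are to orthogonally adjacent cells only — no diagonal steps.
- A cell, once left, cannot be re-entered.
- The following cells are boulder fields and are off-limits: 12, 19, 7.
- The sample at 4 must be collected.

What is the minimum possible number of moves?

Any route passes through 4 somewhere between 14 and 5. Summing Manhattan distances along the two legs (14 → 4 → 5) gives a lower bound of 2 + 1 = 3 moves.
A route of 3 moves achieves this: 14 → 9 → 4 → 5.
Since 3 matches the lower bound, it is optimal.

3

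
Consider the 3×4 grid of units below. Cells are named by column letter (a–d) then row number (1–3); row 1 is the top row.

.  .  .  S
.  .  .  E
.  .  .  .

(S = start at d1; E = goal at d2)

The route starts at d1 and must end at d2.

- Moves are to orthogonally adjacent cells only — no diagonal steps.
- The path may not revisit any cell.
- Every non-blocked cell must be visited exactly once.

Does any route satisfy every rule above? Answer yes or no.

One route that works: d1 → c1 → c2 → b2 → b1 → a1 → a2 → a3 → b3 → c3 → d3 → d2.

yes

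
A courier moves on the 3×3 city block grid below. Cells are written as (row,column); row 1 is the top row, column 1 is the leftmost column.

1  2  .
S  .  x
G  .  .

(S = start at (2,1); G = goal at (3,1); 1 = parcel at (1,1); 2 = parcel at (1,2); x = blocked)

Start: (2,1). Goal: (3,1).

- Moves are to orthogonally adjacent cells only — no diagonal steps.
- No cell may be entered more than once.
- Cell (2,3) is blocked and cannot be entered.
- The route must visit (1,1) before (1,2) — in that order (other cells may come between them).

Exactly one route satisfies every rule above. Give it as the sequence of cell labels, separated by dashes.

The waypoints must appear in the order (1,1), (1,2), with no cell reused.
Route from (2,1): up 1 to (1,1), right 1 to (1,2), down 2 to (3,2), left 1 to (3,1) — 5 moves in all.
Check: order respected (1 at step 1, 2 at step 2).

(2,1) - (1,1) - (1,2) - (2,2) - (3,2) - (3,1)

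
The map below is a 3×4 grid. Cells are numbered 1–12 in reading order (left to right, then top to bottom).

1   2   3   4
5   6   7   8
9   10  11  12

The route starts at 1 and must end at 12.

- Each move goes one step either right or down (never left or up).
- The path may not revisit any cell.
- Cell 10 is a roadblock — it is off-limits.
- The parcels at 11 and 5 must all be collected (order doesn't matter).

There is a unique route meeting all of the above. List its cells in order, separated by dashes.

Moves only go right or down, so the column and row indices never decrease.
Route from 1: down to 5, 2× right (reaching 7), down to 11, right to 12 — 5 moves in all.
Check: all required cells visited.

1 - 5 - 6 - 7 - 11 - 12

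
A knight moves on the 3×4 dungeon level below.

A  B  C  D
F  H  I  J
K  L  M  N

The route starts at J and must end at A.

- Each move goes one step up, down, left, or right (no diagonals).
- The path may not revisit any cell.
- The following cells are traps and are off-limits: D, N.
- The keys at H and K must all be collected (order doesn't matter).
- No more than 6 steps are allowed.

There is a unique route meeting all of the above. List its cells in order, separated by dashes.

Any route must reach H and K and still end at A within 6 moves, so the order of the required stops is forced.
Route from J: 2× left (reaching H), down to L, left to K, 2× up (reaching A) — 6 moves in all.
Check: all required cells visited; 6 ≤ 6 moves.

J - I - H - L - K - F - A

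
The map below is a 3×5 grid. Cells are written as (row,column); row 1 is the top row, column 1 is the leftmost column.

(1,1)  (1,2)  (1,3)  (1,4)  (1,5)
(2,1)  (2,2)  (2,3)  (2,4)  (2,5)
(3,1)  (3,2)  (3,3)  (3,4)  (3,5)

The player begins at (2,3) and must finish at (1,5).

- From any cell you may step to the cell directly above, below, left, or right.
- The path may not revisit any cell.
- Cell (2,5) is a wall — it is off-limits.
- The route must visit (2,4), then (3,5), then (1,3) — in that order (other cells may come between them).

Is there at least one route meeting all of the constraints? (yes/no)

(3,5) must be visited but has only one open neighbour ((3,4)), and it is neither the start nor the goal — the route would have to enter and leave through (3,4), re-entering it.

no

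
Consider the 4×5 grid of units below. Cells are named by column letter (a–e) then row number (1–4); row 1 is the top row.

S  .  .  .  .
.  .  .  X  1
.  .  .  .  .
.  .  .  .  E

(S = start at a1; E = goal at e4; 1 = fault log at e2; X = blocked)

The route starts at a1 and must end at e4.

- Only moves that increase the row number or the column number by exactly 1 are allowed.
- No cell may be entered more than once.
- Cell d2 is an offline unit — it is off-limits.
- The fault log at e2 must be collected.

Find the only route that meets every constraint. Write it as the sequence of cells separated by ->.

Moves only go right or down, so the column and row indices never decrease.
Route from a1: 4× right (reaching e1), 3× down (reaching e4) — 7 moves in all.
Check: all required cells visited.

a1 -> b1 -> c1 -> d1 -> e1 -> e2 -> e3 -> e4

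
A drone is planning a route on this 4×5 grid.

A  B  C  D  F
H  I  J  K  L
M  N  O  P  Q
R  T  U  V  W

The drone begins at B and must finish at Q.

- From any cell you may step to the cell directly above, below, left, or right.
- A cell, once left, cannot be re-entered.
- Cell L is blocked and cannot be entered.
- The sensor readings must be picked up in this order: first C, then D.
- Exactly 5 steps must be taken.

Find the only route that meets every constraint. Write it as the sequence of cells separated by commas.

The waypoints must appear in the order C, D, with no cell reused.
Route from B: right 2 to D, down 2 to P, right 1 to Q — 5 moves in all.
Check: order respected (C at step 1, D at step 2); 5 moves as required.

B, C, D, K, P, Q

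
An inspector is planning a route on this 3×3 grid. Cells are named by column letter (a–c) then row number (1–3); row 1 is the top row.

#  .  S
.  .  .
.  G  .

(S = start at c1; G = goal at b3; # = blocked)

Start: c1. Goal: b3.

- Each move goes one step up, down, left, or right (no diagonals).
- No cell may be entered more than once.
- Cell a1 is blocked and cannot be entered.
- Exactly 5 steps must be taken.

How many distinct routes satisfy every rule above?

Need simple routes of exactly 5 moves from c1 to b3 (Manhattan distance 3, so 1 moves are spent on a detour and 1 undoing it).
Enumerating: c1 c2 b2 a2 a3 b3 | c1 b1 b2 a2 a3 b3 | c1 b1 b2 c2 c3 b3.
That gives 3 routes.

3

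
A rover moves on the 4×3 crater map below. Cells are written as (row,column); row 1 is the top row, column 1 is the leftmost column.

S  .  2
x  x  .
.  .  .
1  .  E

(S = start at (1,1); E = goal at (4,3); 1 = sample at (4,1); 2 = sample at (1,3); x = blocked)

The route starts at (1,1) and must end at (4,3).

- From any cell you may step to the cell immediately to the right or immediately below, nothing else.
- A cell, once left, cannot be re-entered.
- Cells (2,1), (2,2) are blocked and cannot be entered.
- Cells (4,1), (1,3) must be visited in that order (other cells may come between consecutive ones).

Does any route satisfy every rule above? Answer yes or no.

(1,3) lies above (4,1), so going from (4,1) to (1,3) would need an upward move — but moves only go right/down, so (4,1) cannot be visited before (1,3).

no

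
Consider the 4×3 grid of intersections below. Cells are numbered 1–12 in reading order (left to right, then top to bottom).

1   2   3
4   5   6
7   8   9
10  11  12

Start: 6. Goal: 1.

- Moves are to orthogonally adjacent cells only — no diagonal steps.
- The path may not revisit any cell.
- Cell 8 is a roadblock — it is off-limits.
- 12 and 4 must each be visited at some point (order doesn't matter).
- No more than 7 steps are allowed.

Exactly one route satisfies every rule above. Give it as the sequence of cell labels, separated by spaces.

6 9 12 11 10 7 4 1

The 7-move cap with required stops at 12, 4 leaves no slack for detours.
Route from 6: 2× down (reaching 12), 2× left (reaching 10), 3× up (reaching 1) — 7 moves in all.
Check: all required cells visited; 7 ≤ 7 moves.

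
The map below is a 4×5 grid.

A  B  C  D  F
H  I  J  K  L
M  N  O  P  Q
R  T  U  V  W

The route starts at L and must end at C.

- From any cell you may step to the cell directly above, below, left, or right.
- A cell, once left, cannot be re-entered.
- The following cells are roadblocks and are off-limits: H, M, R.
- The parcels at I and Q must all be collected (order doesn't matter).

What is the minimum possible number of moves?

Any route passes through I and Q in some order between L and C. Summing Manhattan distances along each leg and taking the cheapest ordering (L → Q → I → C) gives a lower bound of 1 + 4 + 2 = 7 moves.
A route of 7 moves achieves this: L → Q → P → K → J → I → B → C.
Since 7 matches the lower bound, it is optimal.

7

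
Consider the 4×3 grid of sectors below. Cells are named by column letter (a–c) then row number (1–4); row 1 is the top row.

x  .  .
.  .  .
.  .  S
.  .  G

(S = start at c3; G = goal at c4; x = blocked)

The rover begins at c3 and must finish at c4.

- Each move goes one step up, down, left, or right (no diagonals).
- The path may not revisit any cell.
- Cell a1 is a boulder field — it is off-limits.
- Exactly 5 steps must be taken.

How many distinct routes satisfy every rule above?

2

Need simple routes of exactly 5 moves from c3 to c4 (Manhattan distance 1, so 2 moves are spent on a detour and 2 undoing it).
Enumerating: c3 c2 b2 b3 b4 c4 | c3 b3 a3 a4 b4 c4.
That gives 2 routes.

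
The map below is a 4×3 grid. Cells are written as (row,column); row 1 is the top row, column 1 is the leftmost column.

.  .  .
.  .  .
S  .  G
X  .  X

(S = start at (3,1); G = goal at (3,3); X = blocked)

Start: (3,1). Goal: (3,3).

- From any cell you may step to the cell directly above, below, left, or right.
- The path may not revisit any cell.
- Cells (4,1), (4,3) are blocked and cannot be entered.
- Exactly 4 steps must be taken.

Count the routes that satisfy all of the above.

Need simple routes of exactly 4 moves from (3,1) to (3,3) (Manhattan distance 2, so 1 moves are spent on a detour and 1 undoing it).
Enumerating: (3,1) (2,1) (2,2) (3,2) (3,3) | (3,1) (2,1) (2,2) (2,3) (3,3) | (3,1) (3,2) (2,2) (2,3) (3,3).
That gives 3 routes.

3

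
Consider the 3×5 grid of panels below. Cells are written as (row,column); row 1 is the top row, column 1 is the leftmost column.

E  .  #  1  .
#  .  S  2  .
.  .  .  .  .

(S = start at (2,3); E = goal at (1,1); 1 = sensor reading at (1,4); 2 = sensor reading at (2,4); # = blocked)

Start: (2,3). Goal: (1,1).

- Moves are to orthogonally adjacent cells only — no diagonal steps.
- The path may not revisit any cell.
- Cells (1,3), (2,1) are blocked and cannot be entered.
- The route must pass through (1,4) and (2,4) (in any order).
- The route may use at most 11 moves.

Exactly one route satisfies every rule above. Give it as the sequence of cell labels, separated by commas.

(2,3), (2,4), (1,4), (1,5), (2,5), (3,5), (3,4), (3,3), (3,2), (2,2), (1,2), (1,1)

The budget equals the shortest possible length, so every move has to be on a shortest route through the required cells.
Route from (2,3): right to (2,4), up to (1,4), right to (1,5), 2× down (reaching (3,5)), 3× left (reaching (3,2)), 2× up (reaching (1,2)), left to (1,1) — 11 moves in all.
Check: all required cells visited; 11 ≤ 11 moves.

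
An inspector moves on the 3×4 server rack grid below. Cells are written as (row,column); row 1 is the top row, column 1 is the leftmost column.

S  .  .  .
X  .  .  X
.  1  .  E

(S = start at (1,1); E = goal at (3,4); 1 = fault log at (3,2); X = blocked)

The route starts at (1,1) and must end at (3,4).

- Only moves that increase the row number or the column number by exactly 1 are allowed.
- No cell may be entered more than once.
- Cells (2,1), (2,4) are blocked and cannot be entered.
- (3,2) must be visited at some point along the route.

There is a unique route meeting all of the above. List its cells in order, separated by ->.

(1,1) -> (1,2) -> (2,2) -> (3,2) -> (3,3) -> (3,4)

Moves only go right or down, so the column and row indices never decrease.
Route from (1,1): right 1 to (1,2), down 2 to (3,2), right 2 to (3,4) — 5 moves in all.
Check: all required cells visited.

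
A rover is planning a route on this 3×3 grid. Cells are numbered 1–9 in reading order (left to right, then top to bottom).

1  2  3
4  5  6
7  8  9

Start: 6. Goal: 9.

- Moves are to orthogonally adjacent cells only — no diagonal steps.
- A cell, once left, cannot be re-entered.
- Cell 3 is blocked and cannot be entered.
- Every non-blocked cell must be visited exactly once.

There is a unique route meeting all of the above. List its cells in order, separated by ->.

6 -> 5 -> 2 -> 1 -> 4 -> 7 -> 8 -> 9

Need to visit all 8 open cells exactly once, starting at 6 and ending at 9.
Route from 6: left to 5, up to 2, left to 1, 2× down (reaching 7), 2× right (reaching 9) — 7 moves in all.
Check: all 8 open cells covered.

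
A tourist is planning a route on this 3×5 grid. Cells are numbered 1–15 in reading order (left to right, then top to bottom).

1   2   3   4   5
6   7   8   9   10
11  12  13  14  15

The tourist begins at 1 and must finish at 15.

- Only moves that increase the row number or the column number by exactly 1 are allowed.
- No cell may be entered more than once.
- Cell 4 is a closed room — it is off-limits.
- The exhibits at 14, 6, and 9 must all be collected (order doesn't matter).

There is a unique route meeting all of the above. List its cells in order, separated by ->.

Moves only go right or down, so the column and row indices never decrease.
Route from 1: down 1 to 6, right 3 to 9, down 1 to 14, right 1 to 15 — 6 moves in all.
Check: all required cells visited.

1 -> 6 -> 7 -> 8 -> 9 -> 14 -> 15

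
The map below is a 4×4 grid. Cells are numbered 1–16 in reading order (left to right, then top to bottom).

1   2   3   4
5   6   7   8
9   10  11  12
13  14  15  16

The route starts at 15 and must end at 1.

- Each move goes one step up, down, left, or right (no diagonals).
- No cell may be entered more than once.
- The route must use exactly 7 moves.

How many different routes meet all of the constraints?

Need simple routes of exactly 7 moves from 15 to 1 (Manhattan distance 5, so 1 moves are spent on a detour and 1 undoing it).
Branch systematically from the start, pruning whenever the remaining move budget drops below the Manhattan distance to 1 or differs from it in parity. Grouping the completions by first move — via 11: 10; via 14: 8; via 16: 10 — and summing: 10 + 8 + 10 = 28.
That gives 28 routes.

28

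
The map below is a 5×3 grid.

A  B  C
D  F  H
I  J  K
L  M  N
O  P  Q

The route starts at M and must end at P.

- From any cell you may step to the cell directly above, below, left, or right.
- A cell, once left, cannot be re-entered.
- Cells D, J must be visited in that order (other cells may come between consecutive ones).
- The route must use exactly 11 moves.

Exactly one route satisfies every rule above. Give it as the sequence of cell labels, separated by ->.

The waypoints must appear in the order D, J, with no cell reused.
Route from M: left to L, 3× up (reaching A), right to B, 2× down (reaching J), right to K, 2× down (reaching Q), left to P — 11 moves in all.
Check: order respected (D at step 3, J at step 7); 11 moves as required.

M -> L -> I -> D -> A -> B -> F -> J -> K -> N -> Q -> P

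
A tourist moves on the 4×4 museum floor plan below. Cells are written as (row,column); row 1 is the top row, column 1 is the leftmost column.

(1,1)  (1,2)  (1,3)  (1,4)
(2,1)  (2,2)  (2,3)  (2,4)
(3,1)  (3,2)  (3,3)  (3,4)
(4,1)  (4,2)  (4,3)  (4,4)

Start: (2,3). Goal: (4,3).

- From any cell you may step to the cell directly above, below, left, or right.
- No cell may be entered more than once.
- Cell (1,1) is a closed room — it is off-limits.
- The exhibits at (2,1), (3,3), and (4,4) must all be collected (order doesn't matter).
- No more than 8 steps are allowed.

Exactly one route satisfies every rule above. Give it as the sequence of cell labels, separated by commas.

(2,3), (2,2), (2,1), (3,1), (3,2), (3,3), (3,4), (4,4), (4,3)

The budget equals the shortest possible length, so every move has to be on a shortest route through the required cells.
Route from (2,3): 2× left (reaching (2,1)), down to (3,1), 3× right (reaching (3,4)), down to (4,4), left to (4,3) — 8 moves in all.
Check: all required cells visited; 8 ≤ 8 moves.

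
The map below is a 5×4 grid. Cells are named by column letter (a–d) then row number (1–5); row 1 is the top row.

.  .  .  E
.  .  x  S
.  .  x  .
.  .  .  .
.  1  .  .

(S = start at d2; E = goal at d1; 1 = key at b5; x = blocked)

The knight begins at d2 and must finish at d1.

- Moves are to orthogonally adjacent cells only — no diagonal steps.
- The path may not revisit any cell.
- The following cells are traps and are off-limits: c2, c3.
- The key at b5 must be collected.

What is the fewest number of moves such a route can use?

Any route passes through b5 somewhere between d2 and d1. Summing Manhattan distances along the two legs (d2 → b5 → d1) gives a lower bound of 5 + 6 = 11 moves.
A route of 11 moves achieves this: d2 → d3 → d4 → d5 → c5 → b5 → b4 → b3 → b2 → b1 → c1 → d1.
Since 11 matches the lower bound, it is optimal.

11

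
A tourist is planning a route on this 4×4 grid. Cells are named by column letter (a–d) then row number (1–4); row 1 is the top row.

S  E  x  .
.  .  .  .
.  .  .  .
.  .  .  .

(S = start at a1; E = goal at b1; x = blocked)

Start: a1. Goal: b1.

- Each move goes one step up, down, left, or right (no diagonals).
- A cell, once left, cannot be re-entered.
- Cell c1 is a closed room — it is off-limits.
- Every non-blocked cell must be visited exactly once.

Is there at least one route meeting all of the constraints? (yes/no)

Cell d1 has only one open neighbour but is neither the start nor the goal, so a Hamiltonian route would have to both enter and leave it through the same neighbour — impossible without revisiting.

no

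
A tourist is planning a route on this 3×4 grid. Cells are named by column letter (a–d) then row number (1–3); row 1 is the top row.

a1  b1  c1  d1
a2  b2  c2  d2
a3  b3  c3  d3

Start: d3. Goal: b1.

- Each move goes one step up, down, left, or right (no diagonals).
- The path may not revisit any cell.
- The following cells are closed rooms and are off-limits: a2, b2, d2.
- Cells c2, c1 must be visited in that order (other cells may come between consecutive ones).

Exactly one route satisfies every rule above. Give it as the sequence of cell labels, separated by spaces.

d3 c3 c2 c1 b1

The waypoints must appear in the order c2, c1, with no cell reused.
Route from d3: left 1 to c3, up 2 to c1, left 1 to b1 — 4 moves in all.
Check: order respected (c2 at step 2, c1 at step 3).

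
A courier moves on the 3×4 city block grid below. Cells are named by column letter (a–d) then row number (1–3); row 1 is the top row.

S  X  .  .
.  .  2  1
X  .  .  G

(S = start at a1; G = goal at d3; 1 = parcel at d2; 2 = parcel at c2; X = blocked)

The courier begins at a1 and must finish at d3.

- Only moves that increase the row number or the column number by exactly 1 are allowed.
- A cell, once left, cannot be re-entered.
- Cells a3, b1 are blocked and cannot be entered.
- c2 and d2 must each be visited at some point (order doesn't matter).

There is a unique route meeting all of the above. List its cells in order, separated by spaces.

Moves only go right or down, so the column and row indices never decrease.
Route from a1: down to a2, 3× right (reaching d2), down to d3 — 5 moves in all.
Check: all required cells visited.

a1 a2 b2 c2 d2 d3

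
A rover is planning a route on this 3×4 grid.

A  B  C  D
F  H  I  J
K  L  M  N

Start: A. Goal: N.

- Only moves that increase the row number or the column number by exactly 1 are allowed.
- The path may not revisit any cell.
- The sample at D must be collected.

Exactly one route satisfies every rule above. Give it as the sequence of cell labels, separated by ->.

A -> B -> C -> D -> J -> N

Moves only go right or down, so the column and row indices never decrease.
Route from A: 3× right (reaching D), 2× down (reaching N) — 5 moves in all.
Check: all required cells visited.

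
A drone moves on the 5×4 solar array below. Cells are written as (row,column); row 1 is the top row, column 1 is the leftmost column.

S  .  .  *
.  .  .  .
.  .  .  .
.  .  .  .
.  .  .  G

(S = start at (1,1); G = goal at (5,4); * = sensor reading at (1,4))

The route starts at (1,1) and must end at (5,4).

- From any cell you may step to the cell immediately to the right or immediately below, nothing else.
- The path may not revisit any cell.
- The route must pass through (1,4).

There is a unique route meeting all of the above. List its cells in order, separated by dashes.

(1,1) - (1,2) - (1,3) - (1,4) - (2,4) - (3,4) - (4,4) - (5,4)

Moves only go right or down, so the column and row indices never decrease.
Route from (1,1): 3× right (reaching (1,4)), 4× down (reaching (5,4)) — 7 moves in all.
Check: all required cells visited.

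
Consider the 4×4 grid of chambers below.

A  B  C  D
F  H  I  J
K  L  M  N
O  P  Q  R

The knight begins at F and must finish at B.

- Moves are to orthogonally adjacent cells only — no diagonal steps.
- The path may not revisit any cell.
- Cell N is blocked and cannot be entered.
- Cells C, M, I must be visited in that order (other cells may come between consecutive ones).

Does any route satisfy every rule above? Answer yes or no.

no

Ignoring the required order, 16 revisit-free routes from F to B pass through all of C, M, and I; the waypoint orders that occur are M → I → C (16) — never C → M → I.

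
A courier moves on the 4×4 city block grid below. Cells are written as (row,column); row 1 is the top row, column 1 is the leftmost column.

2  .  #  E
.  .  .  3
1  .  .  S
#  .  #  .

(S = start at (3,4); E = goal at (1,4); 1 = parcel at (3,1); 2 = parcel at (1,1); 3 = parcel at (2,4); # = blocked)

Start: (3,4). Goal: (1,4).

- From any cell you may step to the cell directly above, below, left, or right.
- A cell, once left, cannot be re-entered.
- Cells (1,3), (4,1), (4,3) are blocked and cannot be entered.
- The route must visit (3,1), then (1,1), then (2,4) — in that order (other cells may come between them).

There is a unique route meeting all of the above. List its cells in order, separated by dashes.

The waypoints must appear in the order (3,1), (1,1), (2,4), with no cell reused.
Route from (3,4): left 3 to (3,1), up 2 to (1,1), right 1 to (1,2), down 1 to (2,2), right 2 to (2,4), up 1 to (1,4) — 10 moves in all.
Check: order respected (1 at step 3, 2 at step 5, 3 at step 9).

(3,4) - (3,3) - (3,2) - (3,1) - (2,1) - (1,1) - (1,2) - (2,2) - (2,3) - (2,4) - (1,4)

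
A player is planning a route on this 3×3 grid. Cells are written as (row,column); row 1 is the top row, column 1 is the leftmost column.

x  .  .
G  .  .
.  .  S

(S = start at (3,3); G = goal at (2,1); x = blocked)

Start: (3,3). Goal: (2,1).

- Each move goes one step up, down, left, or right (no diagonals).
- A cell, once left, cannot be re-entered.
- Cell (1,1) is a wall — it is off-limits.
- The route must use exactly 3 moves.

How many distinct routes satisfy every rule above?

3

Need simple routes of exactly 3 moves from (3,3) to (2,1) (Manhattan distance 3, so 0 moves are spent on a detour and 0 undoing it).
Enumerating: (3,3) (2,3) (2,2) (2,1) | (3,3) (3,2) (2,2) (2,1) | (3,3) (3,2) (3,1) (2,1).
That gives 3 routes.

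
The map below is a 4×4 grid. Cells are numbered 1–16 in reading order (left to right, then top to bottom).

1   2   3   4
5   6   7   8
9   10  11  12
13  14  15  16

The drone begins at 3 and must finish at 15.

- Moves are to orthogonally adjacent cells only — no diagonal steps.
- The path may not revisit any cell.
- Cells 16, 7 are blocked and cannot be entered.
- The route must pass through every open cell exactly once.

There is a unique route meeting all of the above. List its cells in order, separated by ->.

Need to visit all 14 open cells exactly once, starting at 3 and ending at 15.
Cell 8 has only two open neighbours (4 and 12), so the path must pass straight through it: one of those is the cell it's entered from and the other is where it exits.
Route from 3: right to 4, 2× down (reaching 12), 2× left (reaching 10), 2× up (reaching 2), left to 1, 3× down (reaching 13), 2× right (reaching 15) — 13 moves in all.
Check: all 14 open cells covered.

3 -> 4 -> 8 -> 12 -> 11 -> 10 -> 6 -> 2 -> 1 -> 5 -> 9 -> 13 -> 14 -> 15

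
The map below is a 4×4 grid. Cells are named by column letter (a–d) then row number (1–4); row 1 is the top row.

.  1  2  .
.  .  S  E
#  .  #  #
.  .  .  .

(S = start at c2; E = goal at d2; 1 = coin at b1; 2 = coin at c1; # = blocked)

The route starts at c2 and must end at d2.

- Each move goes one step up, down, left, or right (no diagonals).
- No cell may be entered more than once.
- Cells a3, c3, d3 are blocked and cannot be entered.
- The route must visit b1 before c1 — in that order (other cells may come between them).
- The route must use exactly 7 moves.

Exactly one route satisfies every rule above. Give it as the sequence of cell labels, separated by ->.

c2 -> b2 -> a2 -> a1 -> b1 -> c1 -> d1 -> d2

The waypoints must appear in the order b1, c1, with no cell reused.
Route from c2: left 2 to a2, up 1 to a1, right 3 to d1, down 1 to d2 — 7 moves in all.
Check: order respected (1 at step 4, 2 at step 5); 7 moves as required.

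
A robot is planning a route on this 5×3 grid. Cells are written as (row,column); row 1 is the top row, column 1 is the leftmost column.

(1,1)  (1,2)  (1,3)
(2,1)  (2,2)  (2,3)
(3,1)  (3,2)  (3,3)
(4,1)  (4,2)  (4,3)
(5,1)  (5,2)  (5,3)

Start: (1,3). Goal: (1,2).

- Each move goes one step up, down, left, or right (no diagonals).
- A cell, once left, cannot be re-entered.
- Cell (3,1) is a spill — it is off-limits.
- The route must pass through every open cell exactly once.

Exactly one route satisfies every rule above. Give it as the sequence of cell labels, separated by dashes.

Need to visit all 14 open cells exactly once, starting at (1,3) and ending at (1,2).
Cell (1,1) has only two open neighbours ((2,1) and (1,2)), so the path must pass straight through it: one of those is the cell it's entered from and the other is where it exits.
Route from (1,3): 4× down (reaching (5,3)), 2× left (reaching (5,1)), up to (4,1), right to (4,2), 2× up (reaching (2,2)), left to (2,1), up to (1,1), right to (1,2) — 13 moves in all.
Check: all 14 open cells covered.

(1,3) - (2,3) - (3,3) - (4,3) - (5,3) - (5,2) - (5,1) - (4,1) - (4,2) - (3,2) - (2,2) - (2,1) - (1,1) - (1,2)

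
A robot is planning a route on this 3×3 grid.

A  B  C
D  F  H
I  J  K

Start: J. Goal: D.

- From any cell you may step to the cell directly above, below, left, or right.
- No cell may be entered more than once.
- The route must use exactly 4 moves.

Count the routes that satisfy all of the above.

Need simple routes of exactly 4 moves from J to D (Manhattan distance 2, so 1 moves are spent on a detour and 1 undoing it).
Enumerating: J F B A D | J K H F D.
That gives 2 routes.

2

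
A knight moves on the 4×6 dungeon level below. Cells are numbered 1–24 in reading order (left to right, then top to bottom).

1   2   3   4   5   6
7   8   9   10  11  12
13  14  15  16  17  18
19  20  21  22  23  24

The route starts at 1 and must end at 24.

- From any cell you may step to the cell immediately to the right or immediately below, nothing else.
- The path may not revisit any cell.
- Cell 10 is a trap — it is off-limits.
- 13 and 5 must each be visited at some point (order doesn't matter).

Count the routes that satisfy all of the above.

A right/down-only route from 1 to 24 makes exactly 3 down-moves and 5 right-moves in some order.
With no other constraints that would be C(8,3) = 56 routes.
13 is below but to the left of 5: going 5 → 13 would need a leftward move and 13 → 5 an upward move, so no right/down-only route can visit both required cells.
No route satisfies every constraint, so the count is 0.

0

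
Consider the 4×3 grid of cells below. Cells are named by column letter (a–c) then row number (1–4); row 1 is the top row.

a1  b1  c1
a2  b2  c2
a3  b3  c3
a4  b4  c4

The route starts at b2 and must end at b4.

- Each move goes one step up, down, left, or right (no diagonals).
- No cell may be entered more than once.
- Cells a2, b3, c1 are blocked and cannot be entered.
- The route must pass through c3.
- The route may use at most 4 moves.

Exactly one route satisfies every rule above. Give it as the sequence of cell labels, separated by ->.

b2 -> c2 -> c3 -> c4 -> b4

The 4-move cap with required stops at c3 leaves no slack for detours.
Route from b2: right to c2, 2× down (reaching c4), left to b4 — 4 moves in all.
Check: all required cells visited; 4 ≤ 4 moves.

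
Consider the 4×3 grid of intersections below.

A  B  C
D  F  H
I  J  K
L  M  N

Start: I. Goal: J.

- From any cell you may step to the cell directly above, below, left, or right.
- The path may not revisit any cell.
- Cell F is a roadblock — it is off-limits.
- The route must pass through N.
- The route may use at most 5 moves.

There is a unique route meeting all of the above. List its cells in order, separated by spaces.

I L M N K J

The budget equals the shortest possible length, so every move has to be on a shortest route through the required cells.
Route from I: down to L, 2× right (reaching N), up to K, left to J — 5 moves in all.
Check: all required cells visited; 5 ≤ 5 moves.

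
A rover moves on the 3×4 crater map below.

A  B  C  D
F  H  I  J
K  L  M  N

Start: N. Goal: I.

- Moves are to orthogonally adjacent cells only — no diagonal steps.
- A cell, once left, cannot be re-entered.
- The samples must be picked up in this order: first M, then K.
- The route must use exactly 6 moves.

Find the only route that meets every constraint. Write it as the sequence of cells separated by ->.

The waypoints must appear in the order M, K, with no cell reused.
Route from N: 3× left (reaching K), up to F, 2× right (reaching I) — 6 moves in all.
Check: order respected (M at step 1, K at step 3); 6 moves as required.

N -> M -> L -> K -> F -> H -> I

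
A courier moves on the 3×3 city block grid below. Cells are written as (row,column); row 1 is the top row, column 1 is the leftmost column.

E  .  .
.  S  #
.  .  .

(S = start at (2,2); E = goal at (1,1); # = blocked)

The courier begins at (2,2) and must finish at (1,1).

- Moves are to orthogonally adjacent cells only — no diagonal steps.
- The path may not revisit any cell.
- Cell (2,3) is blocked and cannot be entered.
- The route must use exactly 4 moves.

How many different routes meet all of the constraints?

1

Need simple routes of exactly 4 moves from (2,2) to (1,1) (Manhattan distance 2, so 1 moves are spent on a detour and 1 undoing it).
Enumerating: (2,2) (3,2) (3,1) (2,1) (1,1).
That gives 1 route.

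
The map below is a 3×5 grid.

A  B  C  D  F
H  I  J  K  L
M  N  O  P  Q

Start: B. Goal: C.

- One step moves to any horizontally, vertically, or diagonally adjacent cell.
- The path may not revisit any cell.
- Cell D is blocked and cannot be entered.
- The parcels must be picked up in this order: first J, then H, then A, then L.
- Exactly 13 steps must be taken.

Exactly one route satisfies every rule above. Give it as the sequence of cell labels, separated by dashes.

The waypoints must appear in the order J, H, A, L, with no cell reused.
Route from B: down-right 1 to J, down-left 1 to N, left 1 to M, up 2 to A, down-right 2 to O, right 2 to Q, up 2 to F, down-left 1 to K, up-left 1 to C — 13 moves in all.
Check: order respected (J at step 1, H at step 4, A at step 5, L at step 10); 13 moves as required.

B - J - N - M - H - A - I - O - P - Q - L - F - K - C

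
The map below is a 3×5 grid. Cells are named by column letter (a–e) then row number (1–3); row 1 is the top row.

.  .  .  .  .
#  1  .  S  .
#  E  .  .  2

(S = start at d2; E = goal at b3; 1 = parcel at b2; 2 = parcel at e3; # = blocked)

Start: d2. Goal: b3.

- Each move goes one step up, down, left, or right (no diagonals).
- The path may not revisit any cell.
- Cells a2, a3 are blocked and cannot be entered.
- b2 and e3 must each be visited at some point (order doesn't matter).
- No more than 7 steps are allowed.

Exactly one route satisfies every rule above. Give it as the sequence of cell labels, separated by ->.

The budget equals the shortest possible length, so every move has to be on a shortest route through the required cells.
Route from d2: right to e2, down to e3, 2× left (reaching c3), up to c2, left to b2, down to b3 — 7 moves in all.
Check: all required cells visited; 7 ≤ 7 moves.

d2 -> e2 -> e3 -> d3 -> c3 -> c2 -> b2 -> b3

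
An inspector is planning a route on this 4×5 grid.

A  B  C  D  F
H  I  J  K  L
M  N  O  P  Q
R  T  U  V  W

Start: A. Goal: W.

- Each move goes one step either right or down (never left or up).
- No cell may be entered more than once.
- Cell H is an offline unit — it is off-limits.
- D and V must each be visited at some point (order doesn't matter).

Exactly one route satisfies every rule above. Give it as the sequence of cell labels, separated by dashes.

Moves only go right or down, so the column and row indices never decrease.
Route from A: 3× right (reaching D), 3× down (reaching V), right to W — 7 moves in all.
Check: all required cells visited.

A - B - C - D - K - P - V - W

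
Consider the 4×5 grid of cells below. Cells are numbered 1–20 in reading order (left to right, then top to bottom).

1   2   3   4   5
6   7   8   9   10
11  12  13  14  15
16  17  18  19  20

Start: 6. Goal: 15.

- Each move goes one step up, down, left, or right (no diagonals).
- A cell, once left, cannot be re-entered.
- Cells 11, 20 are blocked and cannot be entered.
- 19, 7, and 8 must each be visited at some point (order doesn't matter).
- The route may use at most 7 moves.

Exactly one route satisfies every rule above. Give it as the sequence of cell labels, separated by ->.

6 -> 7 -> 8 -> 13 -> 18 -> 19 -> 14 -> 15

The budget equals the shortest possible length, so every move has to be on a shortest route through the required cells.
Route from 6: right 2 to 8, down 2 to 18, right 1 to 19, up 1 to 14, right 1 to 15 — 7 moves in all.
Check: all required cells visited; 7 ≤ 7 moves.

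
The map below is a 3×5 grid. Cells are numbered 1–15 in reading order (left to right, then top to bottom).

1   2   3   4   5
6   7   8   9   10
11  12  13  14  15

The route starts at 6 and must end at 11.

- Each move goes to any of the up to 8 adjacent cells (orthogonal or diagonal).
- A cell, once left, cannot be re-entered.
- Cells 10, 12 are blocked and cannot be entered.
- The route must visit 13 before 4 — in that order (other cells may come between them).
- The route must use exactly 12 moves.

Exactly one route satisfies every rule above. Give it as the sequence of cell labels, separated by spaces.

The waypoints must appear in the order 13, 4, with no cell reused.
Route from 6: up to 1, right to 2, down-right to 8, down to 13, 2× right (reaching 15), up-left to 9, up-right to 5, 2× left (reaching 3), 2× down-left (reaching 11) — 12 moves in all.
Check: order respected (13 at step 4, 4 at step 9); 12 moves as required.

6 1 2 8 13 14 15 9 5 4 3 7 11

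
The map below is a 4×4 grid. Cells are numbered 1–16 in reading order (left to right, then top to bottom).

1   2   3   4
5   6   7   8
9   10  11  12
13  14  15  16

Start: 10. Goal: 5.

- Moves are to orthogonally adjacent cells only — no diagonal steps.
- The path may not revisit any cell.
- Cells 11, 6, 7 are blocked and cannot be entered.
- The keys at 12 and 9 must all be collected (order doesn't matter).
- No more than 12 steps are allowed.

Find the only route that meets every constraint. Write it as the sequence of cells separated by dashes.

10 - 9 - 13 - 14 - 15 - 16 - 12 - 8 - 4 - 3 - 2 - 1 - 5

The budget equals the shortest possible length, so every move has to be on a shortest route through the required cells.
Route from 10: left 1 to 9, down 1 to 13, right 3 to 16, up 3 to 4, left 3 to 1, down 1 to 5 — 12 moves in all.
Check: all required cells visited; 12 ≤ 12 moves.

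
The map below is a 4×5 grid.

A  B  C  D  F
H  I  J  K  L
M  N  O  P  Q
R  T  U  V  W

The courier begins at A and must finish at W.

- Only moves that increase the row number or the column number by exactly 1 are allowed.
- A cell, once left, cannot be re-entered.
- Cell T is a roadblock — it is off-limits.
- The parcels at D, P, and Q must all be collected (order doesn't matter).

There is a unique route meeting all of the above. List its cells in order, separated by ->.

A -> B -> C -> D -> K -> P -> Q -> W

Moves only go right or down, so the column and row indices never decrease.
Route from A: 3× right (reaching D), 2× down (reaching P), right to Q, down to W — 7 moves in all.
Check: all required cells visited.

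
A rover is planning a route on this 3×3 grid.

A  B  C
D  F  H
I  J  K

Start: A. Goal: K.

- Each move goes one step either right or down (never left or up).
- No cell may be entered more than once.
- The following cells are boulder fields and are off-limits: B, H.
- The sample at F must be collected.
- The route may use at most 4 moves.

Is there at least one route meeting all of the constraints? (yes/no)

yes

One route that works: A → D → F → J → K.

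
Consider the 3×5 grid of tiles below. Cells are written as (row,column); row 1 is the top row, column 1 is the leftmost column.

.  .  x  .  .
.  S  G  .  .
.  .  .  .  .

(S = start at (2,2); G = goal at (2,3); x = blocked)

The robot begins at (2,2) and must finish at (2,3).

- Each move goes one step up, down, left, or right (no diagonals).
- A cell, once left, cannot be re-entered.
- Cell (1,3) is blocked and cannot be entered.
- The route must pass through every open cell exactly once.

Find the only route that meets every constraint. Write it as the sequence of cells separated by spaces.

Need to visit all 14 open cells exactly once, starting at (2,2) and ending at (2,3).
Cell (1,4) has only two open neighbours ((2,4) and (1,5)), so the path must pass straight through it: one of those is the cell it's entered from and the other is where it exits.
Route from (2,2): up to (1,2), left to (1,1), 2× down (reaching (3,1)), 4× right (reaching (3,5)), 2× up (reaching (1,5)), left to (1,4), down to (2,4), left to (2,3) — 13 moves in all.
Check: all 14 open cells covered.

(2,2) (1,2) (1,1) (2,1) (3,1) (3,2) (3,3) (3,4) (3,5) (2,5) (1,5) (1,4) (2,4) (2,3)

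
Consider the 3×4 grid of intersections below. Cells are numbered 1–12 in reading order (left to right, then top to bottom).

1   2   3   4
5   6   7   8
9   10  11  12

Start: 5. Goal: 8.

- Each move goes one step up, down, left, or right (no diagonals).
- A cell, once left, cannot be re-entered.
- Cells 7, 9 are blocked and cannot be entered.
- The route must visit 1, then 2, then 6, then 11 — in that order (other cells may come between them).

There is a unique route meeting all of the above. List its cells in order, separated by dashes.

5 - 1 - 2 - 6 - 10 - 11 - 12 - 8

The waypoints must appear in the order 1, 2, 6, 11, with no cell reused.
Route from 5: up to 1, right to 2, 2× down (reaching 10), 2× right (reaching 12), up to 8 — 7 moves in all.
Check: order respected (1 at step 1, 2 at step 2, 6 at step 3, 11 at step 5).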